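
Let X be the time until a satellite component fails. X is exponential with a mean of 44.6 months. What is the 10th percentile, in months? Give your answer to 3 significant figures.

The rate is λ = 1/44.6 = 0.0224215 per month.
Set 1 − e^(−λt) = 0.1, so t = −ln(0.9)/λ = 0.10536/0.0224215 ≈ 4.69908 months.

4.70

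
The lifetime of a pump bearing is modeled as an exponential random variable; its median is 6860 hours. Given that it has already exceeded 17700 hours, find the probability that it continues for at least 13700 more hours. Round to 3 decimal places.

For an exponential, median = ln(2)/λ, so λ = ln 2 / 6860 = 0.000101042 per hour.
The exponential is memoryless, so the remaining time is again Exp(λ): the condition X > 17700 is irrelevant.
P(X > 13700) = e^(−1.3843) ≈ 0.251.

0.251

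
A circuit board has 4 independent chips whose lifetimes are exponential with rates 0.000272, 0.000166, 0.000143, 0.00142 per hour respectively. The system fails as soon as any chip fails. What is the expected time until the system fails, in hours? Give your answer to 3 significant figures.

The time to first failure is exponential with rate Σλ = 0.000272 + 0.000166 + 0.000143 + 0.00142 = 0.002001.
E[min] = 1/Σλ = 1/0.002001 = 499.75 hours.

500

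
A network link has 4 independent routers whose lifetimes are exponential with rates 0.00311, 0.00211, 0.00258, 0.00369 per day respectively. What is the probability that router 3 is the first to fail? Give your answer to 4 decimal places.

0.2245

The time to first failure is exponential with rate Σλ = 0.00311 + 0.00211 + 0.00258 + 0.00369 = 0.01149.
P(router 3 first) = λ_3/Σλ = 0.00258/0.01149 ≈ 0.2245.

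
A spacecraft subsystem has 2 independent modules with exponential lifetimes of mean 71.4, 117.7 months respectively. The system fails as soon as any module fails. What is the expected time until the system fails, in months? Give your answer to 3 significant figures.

44.4

The first failure time is exponential with rate Σλ_i = 1/71.4 + 1/117.7 = 0.0225018 per month.
E[min] = 1/Σλ = 1/0.0225018 = 44.4409 months.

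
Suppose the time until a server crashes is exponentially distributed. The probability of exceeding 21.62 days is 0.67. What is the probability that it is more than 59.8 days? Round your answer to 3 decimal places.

0.330

e^(−λ·21.62) = 0.67 ⇒ λ = −ln(0.67)/21.62 = 0.0185235.
P(X > 59.8) = e^(−0.0185235·59.8) = e^(−1.1077) ≈ 0.330.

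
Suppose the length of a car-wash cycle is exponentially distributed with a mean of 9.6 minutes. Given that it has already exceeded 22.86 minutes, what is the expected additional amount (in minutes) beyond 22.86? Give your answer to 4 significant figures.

The rate is λ = 1/9.6 = 0.104167 per minute.
By memorylessness, the remaining amount past any threshold is again Exp(λ) with mean 1/λ = 9.6 minutes.

9.600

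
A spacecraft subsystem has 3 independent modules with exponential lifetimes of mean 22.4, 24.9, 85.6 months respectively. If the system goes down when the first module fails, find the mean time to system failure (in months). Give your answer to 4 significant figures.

10.36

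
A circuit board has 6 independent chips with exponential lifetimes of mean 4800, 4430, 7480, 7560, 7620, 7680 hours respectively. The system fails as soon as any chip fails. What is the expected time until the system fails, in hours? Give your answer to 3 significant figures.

1040

The first failure time is exponential with rate Σλ_i = 1/4800 + 1/4430 + 1/7480 + 1/7560 + 1/7620 + 1/7680 = 0.000961474 per hour.
E[min] = 1/Σλ = 1/0.000961474 = 1040.07 hours.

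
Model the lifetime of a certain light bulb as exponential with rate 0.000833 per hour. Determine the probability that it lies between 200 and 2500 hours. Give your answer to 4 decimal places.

P(200 < X < 2500) = e^(−λ·200) − e^(−λ·2500) = 0.84654 − 0.12462 ≈ 0.7219.

0.7219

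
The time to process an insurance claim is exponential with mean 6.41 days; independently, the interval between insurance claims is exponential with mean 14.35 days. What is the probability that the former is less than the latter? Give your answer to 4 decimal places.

0.6912

λ_1 = 1/6.41 = 0.156006, λ_2 = 1/14.35 = 0.0696864.
For independent exponentials, P(the former < the latter) = λ_1/(λ_1+λ_2) = 0.156006/0.225693 ≈ 0.6912.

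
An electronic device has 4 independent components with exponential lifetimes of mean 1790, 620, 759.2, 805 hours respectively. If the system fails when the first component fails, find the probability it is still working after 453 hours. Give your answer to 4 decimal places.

0.1173

The first failure time is exponential with rate Σλ_i = 1/1790 + 1/620 + 1/759.2 + 1/805 = 0.00473097 per hour.
P(min > 453) = e^(−0.00473097·453) = e^(−2.1431) ≈ 0.1173.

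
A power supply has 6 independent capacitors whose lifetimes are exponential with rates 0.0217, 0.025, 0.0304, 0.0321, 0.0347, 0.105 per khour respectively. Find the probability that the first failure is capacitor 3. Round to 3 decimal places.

0.122

The time to first failure is exponential with rate Σλ = 0.0217 + 0.025 + 0.0304 + 0.0321 + 0.0347 + 0.105 = 0.2489.
P(capacitor 3 first) = λ_3/Σλ = 0.0304/0.2489 ≈ 0.122.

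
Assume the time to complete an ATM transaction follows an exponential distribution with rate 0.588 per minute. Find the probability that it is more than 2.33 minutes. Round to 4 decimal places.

0.2541

P(X > 2.33) = e^(−λ·2.33) = e^(−1.37) ≈ 0.2541.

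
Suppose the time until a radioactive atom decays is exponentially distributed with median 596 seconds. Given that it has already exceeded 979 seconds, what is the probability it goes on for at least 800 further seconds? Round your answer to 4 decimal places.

For an exponential, median = ln(2)/λ, so λ = ln 2 / 596 = 0.001163 per second.
By the memoryless property, P(X > 979+800 | X > 979) = P(X > 800).
P(X > 800) = e^(−0.9304) ≈ 0.3944.

0.3944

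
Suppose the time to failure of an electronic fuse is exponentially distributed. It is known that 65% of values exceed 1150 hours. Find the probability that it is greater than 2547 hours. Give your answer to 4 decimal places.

0.3852

e^(−λ·1150) = 0.65 ⇒ λ = −ln(0.65)/1150 = 0.000374594.
P(X > 2547) = e^(−0.000374594·2547) = e^(−0.95409) ≈ 0.3852.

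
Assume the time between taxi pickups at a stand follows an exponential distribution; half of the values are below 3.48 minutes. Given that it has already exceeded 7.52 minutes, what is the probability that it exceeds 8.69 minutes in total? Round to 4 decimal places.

For an exponential, median = ln(2)/λ, so λ = ln 2 / 3.48 = 0.19918 per minute.
By the memoryless property, P(X > 7.52+1.17 | X > 7.52) = P(X > 1.17).
P(X > 1.17) = e^(−0.23304) ≈ 0.7921.

0.7921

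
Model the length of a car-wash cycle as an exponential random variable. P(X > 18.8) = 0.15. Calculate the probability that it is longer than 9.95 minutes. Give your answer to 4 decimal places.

0.3664

e^(−λ·18.8) = 0.15 ⇒ λ = −ln(0.15)/18.8 = 0.100911.
P(X > 9.95) = e^(−0.100911·9.95) = e^(−1.0041) ≈ 0.3664.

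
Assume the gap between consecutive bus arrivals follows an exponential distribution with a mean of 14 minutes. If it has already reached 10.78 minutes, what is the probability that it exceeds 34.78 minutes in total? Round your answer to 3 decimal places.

0.180

The rate is λ = 1/14 = 0.0714286 per minute.
P(X > s+t | X > s) = e^(−λ(s+t))/e^(−λs) = e^(−λt), independent of s = 10.78.
P(X > 24) = e^(−1.7143) ≈ 0.180.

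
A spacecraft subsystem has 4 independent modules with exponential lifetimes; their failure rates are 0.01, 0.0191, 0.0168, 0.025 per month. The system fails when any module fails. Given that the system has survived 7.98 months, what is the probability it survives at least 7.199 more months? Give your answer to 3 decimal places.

0.600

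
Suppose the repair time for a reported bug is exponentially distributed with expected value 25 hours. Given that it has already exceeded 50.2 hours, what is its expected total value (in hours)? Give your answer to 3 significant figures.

75.2

The rate is λ = 1/25 = 0.04 per hour.
By memorylessness, E[X | X > 50.2] = 50.2 + 1/λ = 50.2 + 25 = 75.2 hours.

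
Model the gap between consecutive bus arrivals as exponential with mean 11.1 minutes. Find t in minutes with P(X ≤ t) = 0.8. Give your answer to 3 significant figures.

The rate is λ = 1/11.1 = 0.0900901 per minute.
Set 1 − e^(−λt) = 0.8, so t = −ln(0.2)/λ = 1.6094/0.0900901 ≈ 17.8648 minutes.

17.9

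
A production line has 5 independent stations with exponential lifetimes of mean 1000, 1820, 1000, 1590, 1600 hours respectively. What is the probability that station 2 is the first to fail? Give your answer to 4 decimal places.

0.1445

Rates: λ_i = 1/mean_i → 0.001, 0.000549451, 0.001, 0.000628931, 0.000625; Σλ = 0.00380338.
P(station 2 first) = λ_2/Σλ = 0.000549451/0.00380338 ≈ 0.1445.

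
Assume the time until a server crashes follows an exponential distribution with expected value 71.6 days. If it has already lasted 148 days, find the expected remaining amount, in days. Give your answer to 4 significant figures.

71.60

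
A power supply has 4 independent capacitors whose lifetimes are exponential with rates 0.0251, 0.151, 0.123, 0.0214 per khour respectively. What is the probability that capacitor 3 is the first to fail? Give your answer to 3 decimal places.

The time to first failure is exponential with rate Σλ = 0.0251 + 0.151 + 0.123 + 0.0214 = 0.3205.
P(capacitor 3 first) = λ_3/Σλ = 0.123/0.3205 ≈ 0.384.

0.384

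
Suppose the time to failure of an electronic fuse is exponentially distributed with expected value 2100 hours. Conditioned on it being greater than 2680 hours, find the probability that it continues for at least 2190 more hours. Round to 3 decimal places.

0.352

The rate is λ = 1/2100 = 0.00047619 per hour.
P(X > s+t | X > s) = e^(−λ(s+t))/e^(−λs) = e^(−λt), independent of s = 2680.
P(X > 2190) = e^(−1.0429) ≈ 0.352.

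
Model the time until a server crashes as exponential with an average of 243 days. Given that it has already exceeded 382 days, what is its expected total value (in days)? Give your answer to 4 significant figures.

The rate is λ = 1/243 = 0.00411523 per day.
By memorylessness, E[X | X > 382] = 382 + 1/λ = 382 + 243 = 625 days.

625.0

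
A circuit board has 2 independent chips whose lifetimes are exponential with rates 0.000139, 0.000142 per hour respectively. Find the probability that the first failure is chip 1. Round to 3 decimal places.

0.495

The time to first failure is exponential with rate Σλ = 0.000139 + 0.000142 = 0.000281.
P(chip 1 first) = λ_1/Σλ = 0.000139/0.000281 ≈ 0.495.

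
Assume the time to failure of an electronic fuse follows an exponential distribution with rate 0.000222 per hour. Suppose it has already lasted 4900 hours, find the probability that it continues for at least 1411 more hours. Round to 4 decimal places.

The exponential is memoryless, so the remaining time is again Exp(λ): the condition X > 4900 is irrelevant.
P(X > 1411) = e^(−0.31324) ≈ 0.7311.

0.7311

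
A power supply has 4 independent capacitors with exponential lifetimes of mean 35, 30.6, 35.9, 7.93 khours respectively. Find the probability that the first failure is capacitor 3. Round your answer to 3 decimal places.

Rates: λ_i = 1/mean_i → 0.0285714, 0.0326797, 0.0278552, 0.126103; Σλ = 0.21521.
P(capacitor 3 first) = λ_3/Σλ = 0.0278552/0.21521 ≈ 0.129.

0.129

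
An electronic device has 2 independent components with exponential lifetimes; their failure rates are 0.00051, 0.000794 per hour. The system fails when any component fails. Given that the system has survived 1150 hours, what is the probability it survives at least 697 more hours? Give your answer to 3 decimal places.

0.403

Time to first failure ~ Exp(Σλ) with Σλ = 0.001304.
By memorylessness, P(T > 1150+697 | T > 1150) = P(T > 697) = e^(−0.001304·697) ≈ 0.403.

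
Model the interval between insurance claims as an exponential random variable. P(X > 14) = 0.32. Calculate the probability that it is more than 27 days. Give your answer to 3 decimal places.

0.111

e^(−λ·14) = 0.32 ⇒ λ = −ln(0.32)/14 = 0.0813882.
P(X > 27) = e^(−0.0813882·27) = e^(−2.1975) ≈ 0.111.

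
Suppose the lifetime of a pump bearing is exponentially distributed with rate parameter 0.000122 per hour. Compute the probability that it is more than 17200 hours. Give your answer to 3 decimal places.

0.123

P(X > 17200) = e^(−λ·17200) = e^(−2.0984) ≈ 0.123.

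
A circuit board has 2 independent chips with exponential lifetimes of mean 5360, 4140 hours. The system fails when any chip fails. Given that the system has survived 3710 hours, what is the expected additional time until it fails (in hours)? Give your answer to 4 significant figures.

2336

First-failure rate Σλ = 1/5360 + 1/4140 = 0.000428113.
By memorylessness the expected residual is 1/Σλ = 2335.83 hours, regardless of the 3710 already elapsed.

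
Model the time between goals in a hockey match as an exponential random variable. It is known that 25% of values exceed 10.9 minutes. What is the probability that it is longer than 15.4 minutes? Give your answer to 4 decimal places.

e^(−λ·10.9) = 0.25 ⇒ λ = −ln(0.25)/10.9 = 0.127183.
P(X > 15.4) = e^(−0.127183·15.4) = e^(−1.9586) ≈ 0.1411.

0.1411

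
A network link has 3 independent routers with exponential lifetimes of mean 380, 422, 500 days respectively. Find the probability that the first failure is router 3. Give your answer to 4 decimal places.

0.2857

Rates: λ_i = 1/mean_i → 0.00263158, 0.00236967, 0.002; Σλ = 0.00700125.
P(router 3 first) = λ_3/Σλ = 0.002/0.00700125 ≈ 0.2857.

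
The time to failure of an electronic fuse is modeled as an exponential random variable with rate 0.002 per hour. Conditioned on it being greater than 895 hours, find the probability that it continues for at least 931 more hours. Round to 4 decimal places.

By the memoryless property, P(X > 895+931 | X > 895) = P(X > 931).
P(X > 931) = e^(−1.862) ≈ 0.1554.

0.1554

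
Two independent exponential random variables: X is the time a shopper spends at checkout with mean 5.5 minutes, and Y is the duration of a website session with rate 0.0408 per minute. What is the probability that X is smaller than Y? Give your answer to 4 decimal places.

0.8167

λ_1 = 1/5.5 = 0.181818, λ_2 = 0.0408.
For independent exponentials, P(X < Y) = λ_1/(λ_1+λ_2) = 0.181818/0.222618 ≈ 0.8167.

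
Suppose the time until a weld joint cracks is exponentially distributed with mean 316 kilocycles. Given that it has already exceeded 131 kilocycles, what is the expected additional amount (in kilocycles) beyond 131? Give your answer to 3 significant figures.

The rate is λ = 1/316 = 0.00316456 per kilocycle.
By memorylessness, the remaining amount past any threshold is again Exp(λ) with mean 1/λ = 316 kilocycles.

316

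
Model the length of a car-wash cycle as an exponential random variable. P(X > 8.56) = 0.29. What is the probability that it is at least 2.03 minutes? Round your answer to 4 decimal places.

0.7456

e^(−λ·8.56) = 0.29 ⇒ λ = −ln(0.29)/8.56 = 0.144611.
P(X > 2.03) = e^(−0.144611·2.03) = e^(−0.29356) ≈ 0.7456.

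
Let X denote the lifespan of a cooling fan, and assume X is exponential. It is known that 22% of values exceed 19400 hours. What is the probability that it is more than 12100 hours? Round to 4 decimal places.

0.3889

e^(−λ·19400) = 0.22 ⇒ λ = −ln(0.22)/19400 = 0.0000780478.
P(X > 12100) = e^(−0.0000780478·12100) = e^(−0.94438) ≈ 0.3889.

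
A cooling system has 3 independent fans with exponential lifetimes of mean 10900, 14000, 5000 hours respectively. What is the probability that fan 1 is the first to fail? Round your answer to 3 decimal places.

Rates: λ_i = 1/mean_i → 0.0000917431, 0.0000714286, 0.0002; Σλ = 0.000363172.
P(fan 1 first) = λ_1/Σλ = 0.0000917431/0.000363172 ≈ 0.253.

0.253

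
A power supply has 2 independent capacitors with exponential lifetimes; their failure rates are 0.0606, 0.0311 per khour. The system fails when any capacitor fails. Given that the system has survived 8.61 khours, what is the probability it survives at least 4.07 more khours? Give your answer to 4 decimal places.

0.6885

Time to first failure ~ Exp(Σλ) with Σλ = 0.0917.
By memorylessness, P(T > 8.61+4.07 | T > 8.61) = P(T > 4.07) = e^(−0.0917·4.07) ≈ 0.6885.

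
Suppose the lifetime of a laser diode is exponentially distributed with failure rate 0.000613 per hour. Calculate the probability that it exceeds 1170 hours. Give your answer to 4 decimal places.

P(X > 1170) = e^(−λ·1170) = e^(−0.71721) ≈ 0.4881.

0.4881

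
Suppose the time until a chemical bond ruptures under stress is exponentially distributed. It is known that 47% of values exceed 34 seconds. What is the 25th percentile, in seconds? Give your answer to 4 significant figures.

12.95

e^(−λ·34) = 0.47 ⇒ λ = −ln(0.47)/34 = 0.0222065.
25th percentile: 1 − e^(−λt) = 0.25, t = −ln(0.75)/λ = 12.9548 seconds.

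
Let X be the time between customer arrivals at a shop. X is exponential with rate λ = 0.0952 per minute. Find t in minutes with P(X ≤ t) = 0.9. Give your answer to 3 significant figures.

Set 1 − e^(−λt) = 0.9, so t = −ln(0.1)/λ = 2.3026/0.0952 ≈ 24.1868 minutes.

24.2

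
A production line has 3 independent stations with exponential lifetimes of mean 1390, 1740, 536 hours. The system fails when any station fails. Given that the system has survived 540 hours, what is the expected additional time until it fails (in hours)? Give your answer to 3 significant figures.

316

First-failure rate Σλ = 1/1390 + 1/1740 + 1/536 = 0.00315981.
By memorylessness the expected residual is 1/Σλ = 316.475 hours, regardless of the 540 already elapsed.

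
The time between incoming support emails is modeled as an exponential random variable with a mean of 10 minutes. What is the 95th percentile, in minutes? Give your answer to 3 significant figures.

The rate is λ = 1/10 = 0.1 per minute.
Set 1 − e^(−λt) = 0.95, so t = −ln(0.05)/λ = 2.9957/0.1 ≈ 29.9573 minutes.

30.0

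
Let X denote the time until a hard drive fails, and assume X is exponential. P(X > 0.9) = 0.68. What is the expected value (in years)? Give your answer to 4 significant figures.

e^(−λ·0.9) = 0.68 ⇒ λ = −ln(0.68)/0.9 = 0.428514.
Mean = 1/λ = 2.33365 years.

2.334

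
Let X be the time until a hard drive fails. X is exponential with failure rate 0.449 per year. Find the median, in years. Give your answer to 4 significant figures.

1.544

Set 1 − e^(−λt) = 0.5, so t = −ln(0.5)/λ = 0.69315/0.449 ≈ 1.54376 years.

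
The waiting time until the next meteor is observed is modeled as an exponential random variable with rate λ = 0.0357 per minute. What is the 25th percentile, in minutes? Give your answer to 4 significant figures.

Set 1 − e^(−λt) = 0.25, so t = −ln(0.75)/λ = 0.28768/0.0357 ≈ 8.05832 minutes.

8.058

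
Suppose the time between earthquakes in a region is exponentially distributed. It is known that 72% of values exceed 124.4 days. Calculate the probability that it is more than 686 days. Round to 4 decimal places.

e^(−λ·124.4) = 0.72 ⇒ λ = −ln(0.72)/124.4 = 0.00264071.
P(X > 686) = e^(−0.00264071·686) = e^(−1.8115) ≈ 0.1634.

0.1634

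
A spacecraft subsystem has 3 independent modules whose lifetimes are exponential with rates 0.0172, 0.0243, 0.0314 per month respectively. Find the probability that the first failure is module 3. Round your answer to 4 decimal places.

0.4307

The time to first failure is exponential with rate Σλ = 0.0172 + 0.0243 + 0.0314 = 0.0729.
P(module 3 first) = λ_3/Σλ = 0.0314/0.0729 ≈ 0.4307.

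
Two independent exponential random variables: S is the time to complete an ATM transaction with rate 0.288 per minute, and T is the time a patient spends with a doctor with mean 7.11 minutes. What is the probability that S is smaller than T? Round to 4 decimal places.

λ_1 = 0.288, λ_2 = 1/7.11 = 0.140647.
For independent exponentials, P(S < T) = λ_1/(λ_1+λ_2) = 0.288/0.428647 ≈ 0.6719.

0.6719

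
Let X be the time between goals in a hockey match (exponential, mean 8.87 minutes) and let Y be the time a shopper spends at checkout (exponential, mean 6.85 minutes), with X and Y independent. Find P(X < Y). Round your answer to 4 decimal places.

λ_1 = 1/8.87 = 0.11274, λ_2 = 1/6.85 = 0.145985.
For independent exponentials, P(X < Y) = λ_1/(λ_1+λ_2) = 0.11274/0.258725 ≈ 0.4358.

0.4358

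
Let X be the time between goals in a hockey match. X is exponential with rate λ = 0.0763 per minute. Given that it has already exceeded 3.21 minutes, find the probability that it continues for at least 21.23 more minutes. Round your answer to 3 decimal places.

0.198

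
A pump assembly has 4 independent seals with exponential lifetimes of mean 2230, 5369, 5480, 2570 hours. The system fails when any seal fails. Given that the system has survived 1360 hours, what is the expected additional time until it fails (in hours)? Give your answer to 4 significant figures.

First-failure rate Σλ = 1/2230 + 1/5369 + 1/5480 + 1/2570 = 0.00120627.
By memorylessness the expected residual is 1/Σλ = 829.001 hours, regardless of the 1360 already elapsed.

829.0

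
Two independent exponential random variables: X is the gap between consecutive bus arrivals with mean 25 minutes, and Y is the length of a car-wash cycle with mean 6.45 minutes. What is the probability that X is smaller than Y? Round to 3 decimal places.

0.205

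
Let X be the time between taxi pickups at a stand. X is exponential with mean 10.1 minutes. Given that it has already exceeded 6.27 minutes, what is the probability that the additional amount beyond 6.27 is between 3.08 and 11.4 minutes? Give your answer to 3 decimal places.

0.414

The rate is λ = 1/10.1 = 0.0990099 per minute.
Memoryless: the residual past 6.27 is again Exp(λ).
P(3.08 < residual < 11.4) = e^(−λ·3.08) − e^(−λ·11.4) = 0.73716 − 0.32345 ≈ 0.414.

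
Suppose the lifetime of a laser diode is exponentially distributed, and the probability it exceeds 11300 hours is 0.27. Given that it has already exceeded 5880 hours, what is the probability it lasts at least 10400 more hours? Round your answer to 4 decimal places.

0.2997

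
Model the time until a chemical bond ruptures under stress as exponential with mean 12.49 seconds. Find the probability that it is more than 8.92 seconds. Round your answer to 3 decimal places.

The rate is λ = 1/12.49 = 0.0800641 per second.
P(X > 8.92) = e^(−λ·8.92) = e^(−0.71417) ≈ 0.490.

0.490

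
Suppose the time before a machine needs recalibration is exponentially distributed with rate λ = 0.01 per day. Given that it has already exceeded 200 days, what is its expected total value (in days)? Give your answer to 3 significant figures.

300

By memorylessness, E[X | X > 200] = 200 + 1/λ = 200 + 100 = 300 days.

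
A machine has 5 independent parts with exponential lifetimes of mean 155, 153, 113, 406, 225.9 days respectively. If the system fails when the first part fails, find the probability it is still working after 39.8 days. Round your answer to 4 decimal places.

The first failure time is exponential with rate Σλ_i = 1/155 + 1/153 + 1/113 + 1/406 + 1/225.9 = 0.0287269 per day.
P(min > 39.8) = e^(−0.0287269·39.8) = e^(−1.1433) ≈ 0.3188.

0.3188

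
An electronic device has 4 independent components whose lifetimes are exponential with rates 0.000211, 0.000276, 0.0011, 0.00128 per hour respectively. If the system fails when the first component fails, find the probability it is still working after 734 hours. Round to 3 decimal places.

The time to first failure is exponential with rate Σλ = 0.000211 + 0.000276 + 0.0011 + 0.00128 = 0.002867.
P(min > 734) = e^(−0.002867·734) = e^(−2.1044) ≈ 0.122.

0.122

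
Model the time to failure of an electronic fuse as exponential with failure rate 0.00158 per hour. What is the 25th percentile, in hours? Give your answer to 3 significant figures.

Set 1 − e^(−λt) = 0.25, so t = −ln(0.75)/λ = 0.28768/0.00158 ≈ 182.077 hours.

182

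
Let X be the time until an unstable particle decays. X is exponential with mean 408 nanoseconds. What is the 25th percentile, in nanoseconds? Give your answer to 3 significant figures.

117

The rate is λ = 1/408 = 0.00245098 per nanosecond.
Set 1 − e^(−λt) = 0.25, so t = −ln(0.75)/λ = 0.28768/0.00245098 ≈ 117.374 nanoseconds.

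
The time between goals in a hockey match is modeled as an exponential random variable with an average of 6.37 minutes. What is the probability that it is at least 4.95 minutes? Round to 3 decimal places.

0.460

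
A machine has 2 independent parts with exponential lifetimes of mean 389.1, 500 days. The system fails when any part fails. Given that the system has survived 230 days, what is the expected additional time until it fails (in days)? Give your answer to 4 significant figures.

First-failure rate Σλ = 1/389.1 + 1/500 = 0.00457003.
By memorylessness the expected residual is 1/Σλ = 218.817 days, regardless of the 230 already elapsed.

218.8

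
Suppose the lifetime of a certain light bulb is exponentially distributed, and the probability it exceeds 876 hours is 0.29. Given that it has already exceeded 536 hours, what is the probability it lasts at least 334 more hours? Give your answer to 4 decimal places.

From e^(−λ·876) = 0.29, λ = −ln(0.29)/876 = 0.0014131.
Memoryless: P(X > 536+334 | X > 536) = P(X > 334) = e^(−0.0014131·334) ≈ 0.6238.

0.6238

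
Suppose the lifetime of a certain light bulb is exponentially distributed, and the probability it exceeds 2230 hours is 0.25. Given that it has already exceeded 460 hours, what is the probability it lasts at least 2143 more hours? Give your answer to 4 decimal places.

From e^(−λ·2230) = 0.25, λ = −ln(0.25)/2230 = 0.000621657.
Memoryless: P(X > 460+2143 | X > 460) = P(X > 2143) = e^(−0.000621657·2143) ≈ 0.2639.

0.2639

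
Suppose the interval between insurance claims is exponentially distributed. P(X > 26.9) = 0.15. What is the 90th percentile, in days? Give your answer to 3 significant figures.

32.6

e^(−λ·26.9) = 0.15 ⇒ λ = −ln(0.15)/26.9 = 0.0705249.
90th percentile: 1 − e^(−λt) = 0.9, t = −ln(0.1)/λ = 32.6492 days.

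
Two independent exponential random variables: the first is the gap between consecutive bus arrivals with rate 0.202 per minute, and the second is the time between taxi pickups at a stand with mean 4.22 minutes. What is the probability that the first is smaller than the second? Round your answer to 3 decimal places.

λ_1 = 0.202, λ_2 = 1/4.22 = 0.236967.
For independent exponentials, P(the first < the second) = λ_1/(λ_1+λ_2) = 0.202/0.438967 ≈ 0.460.

0.460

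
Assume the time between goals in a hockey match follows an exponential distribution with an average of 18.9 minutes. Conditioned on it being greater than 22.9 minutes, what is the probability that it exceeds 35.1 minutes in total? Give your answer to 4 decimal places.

The rate is λ = 1/18.9 = 0.0529101 per minute.
P(X > s+t | X > s) = e^(−λ(s+t))/e^(−λs) = e^(−λt), independent of s = 22.9.
P(X > 12.2) = e^(−0.6455) ≈ 0.5244.

0.5244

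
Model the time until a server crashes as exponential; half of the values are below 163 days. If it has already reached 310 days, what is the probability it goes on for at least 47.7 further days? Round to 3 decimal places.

For an exponential, median = ln(2)/λ, so λ = ln 2 / 163 = 0.00425244 per day.
The exponential is memoryless, so the remaining time is again Exp(λ): the condition X > 310 is irrelevant.
P(X > 47.7) = e^(−0.20284) ≈ 0.816.

0.816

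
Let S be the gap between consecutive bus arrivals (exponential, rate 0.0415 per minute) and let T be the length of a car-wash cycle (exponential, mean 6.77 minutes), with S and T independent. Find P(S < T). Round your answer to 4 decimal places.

0.2193

λ_1 = 0.0415, λ_2 = 1/6.77 = 0.14771.
For independent exponentials, P(S < T) = λ_1/(λ_1+λ_2) = 0.0415/0.18921 ≈ 0.2193.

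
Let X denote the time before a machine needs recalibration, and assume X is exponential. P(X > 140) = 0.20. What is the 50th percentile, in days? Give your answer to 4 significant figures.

60.29

e^(−λ·140) = 0.20 ⇒ λ = −ln(0.20)/140 = 0.011496.
50th percentile: 1 − e^(−λt) = 0.5, t = −ln(0.5)/λ = 60.2947 days.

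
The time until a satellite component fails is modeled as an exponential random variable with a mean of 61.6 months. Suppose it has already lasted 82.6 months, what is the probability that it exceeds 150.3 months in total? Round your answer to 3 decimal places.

0.333

The rate is λ = 1/61.6 = 0.0162338 per month.
The exponential is memoryless, so the remaining time is again Exp(λ): the condition X > 82.6 is irrelevant.
P(X > 67.7) = e^(−1.099) ≈ 0.333.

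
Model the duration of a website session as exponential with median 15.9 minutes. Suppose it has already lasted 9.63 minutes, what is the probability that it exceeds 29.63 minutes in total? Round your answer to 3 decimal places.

For an exponential, median = ln(2)/λ, so λ = ln 2 / 15.9 = 0.0435942 per minute.
The exponential is memoryless, so the remaining time is again Exp(λ): the condition X > 9.63 is irrelevant.
P(X > 20) = e^(−0.87188) ≈ 0.418.

0.418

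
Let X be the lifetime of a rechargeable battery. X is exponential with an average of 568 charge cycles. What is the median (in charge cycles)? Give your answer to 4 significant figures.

The rate is λ = 1/568 = 0.00176056 per charge cycle.
Set 1 − e^(−λt) = 0.5, so t = −ln(0.5)/λ = 0.69315/0.00176056 ≈ 393.708 charge cycles.

393.7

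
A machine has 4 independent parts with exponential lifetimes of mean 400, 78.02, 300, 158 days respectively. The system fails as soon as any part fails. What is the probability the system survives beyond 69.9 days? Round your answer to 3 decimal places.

0.174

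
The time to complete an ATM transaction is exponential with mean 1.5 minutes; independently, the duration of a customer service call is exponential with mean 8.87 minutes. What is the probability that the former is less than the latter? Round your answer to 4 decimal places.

0.8554

λ_1 = 1/1.5 = 0.666667, λ_2 = 1/8.87 = 0.11274.
For independent exponentials, P(the former < the latter) = λ_1/(λ_1+λ_2) = 0.666667/0.779406 ≈ 0.8554.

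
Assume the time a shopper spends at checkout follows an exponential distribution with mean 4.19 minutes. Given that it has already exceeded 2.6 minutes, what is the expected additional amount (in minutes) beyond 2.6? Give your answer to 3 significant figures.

4.19

The rate is λ = 1/4.19 = 0.238663 per minute.
By memorylessness, the remaining amount past any threshold is again Exp(λ) with mean 1/λ = 4.19 minutes.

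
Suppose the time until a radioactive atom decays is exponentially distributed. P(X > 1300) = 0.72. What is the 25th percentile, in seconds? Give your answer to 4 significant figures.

e^(−λ·1300) = 0.72 ⇒ λ = −ln(0.72)/1300 = 0.000252695.
25th percentile: 1 − e^(−λt) = 0.25, t = −ln(0.75)/λ = 1138.45 seconds.

1138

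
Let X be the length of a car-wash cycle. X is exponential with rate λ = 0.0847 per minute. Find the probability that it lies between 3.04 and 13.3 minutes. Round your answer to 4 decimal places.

P(3.04 < X < 13.3) = e^(−λ·3.04) − e^(−λ·13.3) = 0.77299 − 0.32416 ≈ 0.4488.

0.4488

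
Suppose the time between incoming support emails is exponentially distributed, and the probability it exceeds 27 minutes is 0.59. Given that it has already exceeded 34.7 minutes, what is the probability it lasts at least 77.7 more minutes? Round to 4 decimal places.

From e^(−λ·27) = 0.59, λ = −ln(0.59)/27 = 0.019542.
Memoryless: P(X > 34.7+77.7 | X > 34.7) = P(X > 77.7) = e^(−0.019542·77.7) ≈ 0.2191.

0.2191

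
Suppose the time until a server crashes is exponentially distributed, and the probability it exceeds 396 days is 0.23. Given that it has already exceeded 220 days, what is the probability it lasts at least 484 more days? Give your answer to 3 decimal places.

0.166

From e^(−λ·396) = 0.23, λ = −ln(0.23)/396 = 0.0037113.
Memoryless: P(X > 220+484 | X > 220) = P(X > 484) = e^(−0.0037113·484) ≈ 0.166.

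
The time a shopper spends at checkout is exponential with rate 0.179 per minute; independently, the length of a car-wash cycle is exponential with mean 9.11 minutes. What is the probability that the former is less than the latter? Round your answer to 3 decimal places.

0.620

λ_1 = 0.179, λ_2 = 1/9.11 = 0.109769.
For independent exponentials, P(the former < the latter) = λ_1/(λ_1+λ_2) = 0.179/0.288769 ≈ 0.620.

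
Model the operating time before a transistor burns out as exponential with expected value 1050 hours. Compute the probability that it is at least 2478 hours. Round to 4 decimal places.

The rate is λ = 1/1050 = 0.000952381 per hour.
P(X > 2478) = e^(−λ·2478) = e^(−2.36) ≈ 0.0944.

0.0944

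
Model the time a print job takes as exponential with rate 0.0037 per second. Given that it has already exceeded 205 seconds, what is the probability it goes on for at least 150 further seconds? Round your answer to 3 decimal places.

P(X > s+t | X > s) = e^(−λ(s+t))/e^(−λs) = e^(−λt), independent of s = 205.
P(X > 150) = e^(−0.555) ≈ 0.574.

0.574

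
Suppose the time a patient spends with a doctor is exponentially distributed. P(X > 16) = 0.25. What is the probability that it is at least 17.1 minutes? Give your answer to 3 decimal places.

0.227

e^(−λ·16) = 0.25 ⇒ λ = −ln(0.25)/16 = 0.0866434.
P(X > 17.1) = e^(−0.0866434·17.1) = e^(−1.4816) ≈ 0.227.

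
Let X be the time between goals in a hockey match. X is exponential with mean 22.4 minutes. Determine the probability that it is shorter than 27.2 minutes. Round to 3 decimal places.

The rate is λ = 1/22.4 = 0.0446429 per minute.
P(X ≤ 27.2) = 1 − e^(−λ·27.2) = 1 − e^(−1.2143) ≈ 0.703.

0.703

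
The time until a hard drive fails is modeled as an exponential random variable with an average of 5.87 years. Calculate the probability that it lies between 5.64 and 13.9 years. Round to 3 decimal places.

0.289

The rate is λ = 1/5.87 = 0.170358 per year.
P(5.64 < X < 13.9) = e^(−λ·5.64) − e^(−λ·13.9) = 0.38258 − 0.09367 ≈ 0.289.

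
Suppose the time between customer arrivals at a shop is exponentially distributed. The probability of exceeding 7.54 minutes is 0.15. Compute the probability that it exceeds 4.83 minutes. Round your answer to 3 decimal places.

e^(−λ·7.54) = 0.15 ⇒ λ = −ln(0.15)/7.54 = 0.251607.
P(X > 4.83) = e^(−0.251607·4.83) = e^(−1.2153) ≈ 0.297.

0.297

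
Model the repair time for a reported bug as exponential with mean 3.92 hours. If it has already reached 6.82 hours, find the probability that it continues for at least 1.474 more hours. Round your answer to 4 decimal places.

The rate is λ = 1/3.92 = 0.255102 per hour.
The exponential is memoryless, so the remaining time is again Exp(λ): the condition X > 6.82 is irrelevant.
P(X > 1.474) = e^(−0.37602) ≈ 0.6866.

0.6866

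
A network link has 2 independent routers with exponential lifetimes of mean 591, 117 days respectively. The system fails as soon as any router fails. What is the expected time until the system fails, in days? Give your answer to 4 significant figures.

97.67

The first failure time is exponential with rate Σλ_i = 1/591 + 1/117 = 0.0102391 per day.
E[min] = 1/Σλ = 1/0.0102391 = 97.6653 days.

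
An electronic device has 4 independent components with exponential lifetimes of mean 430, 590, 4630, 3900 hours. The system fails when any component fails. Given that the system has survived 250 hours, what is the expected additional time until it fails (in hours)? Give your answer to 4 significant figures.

First-failure rate Σλ = 1/430 + 1/590 + 1/4630 + 1/3900 = 0.00449289.
By memorylessness the expected residual is 1/Σλ = 222.574 hours, regardless of the 250 already elapsed.

222.6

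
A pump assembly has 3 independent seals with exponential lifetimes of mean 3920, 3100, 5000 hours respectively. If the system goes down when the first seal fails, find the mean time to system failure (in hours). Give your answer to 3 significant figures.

The first failure time is exponential with rate Σλ_i = 1/3920 + 1/3100 + 1/5000 = 0.000777683 per hour.
E[min] = 1/Σλ = 1/0.000777683 = 1285.87 hours.

1290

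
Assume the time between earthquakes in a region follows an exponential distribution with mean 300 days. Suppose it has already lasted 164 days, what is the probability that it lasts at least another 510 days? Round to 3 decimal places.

The rate is λ = 1/300 = 0.00333333 per day.
The exponential is memoryless, so the remaining time is again Exp(λ): the condition X > 164 is irrelevant.
P(X > 510) = e^(−1.7) ≈ 0.183.

0.183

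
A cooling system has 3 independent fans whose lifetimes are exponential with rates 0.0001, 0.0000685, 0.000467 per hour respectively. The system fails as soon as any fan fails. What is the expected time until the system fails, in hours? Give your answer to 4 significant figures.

The time to first failure is exponential with rate Σλ = 0.0001 + 0.0000685 + 0.000467 = 0.0006355.
E[min] = 1/Σλ = 1/0.0006355 = 1573.56 hours.

1574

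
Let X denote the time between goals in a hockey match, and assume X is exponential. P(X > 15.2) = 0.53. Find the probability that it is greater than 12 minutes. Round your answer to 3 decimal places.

e^(−λ·15.2) = 0.53 ⇒ λ = −ln(0.53)/15.2 = 0.0417683.
P(X > 12) = e^(−0.0417683·12) = e^(−0.50122) ≈ 0.606.

0.606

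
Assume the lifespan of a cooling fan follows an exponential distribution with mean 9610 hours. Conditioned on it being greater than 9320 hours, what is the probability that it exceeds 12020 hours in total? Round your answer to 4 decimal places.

The rate is λ = 1/9610 = 0.000104058 per hour.
By the memoryless property, P(X > 9320+2700 | X > 9320) = P(X > 2700).
P(X > 2700) = e^(−0.28096) ≈ 0.7551.

0.7551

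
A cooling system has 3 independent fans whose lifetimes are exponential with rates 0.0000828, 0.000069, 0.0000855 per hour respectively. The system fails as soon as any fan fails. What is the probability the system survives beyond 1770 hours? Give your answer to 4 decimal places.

0.6570

The time to first failure is exponential with rate Σλ = 0.0000828 + 0.000069 + 0.0000855 = 0.0002373.
P(min > 1770) = e^(−0.0002373·1770) = e^(−0.42002) ≈ 0.6570.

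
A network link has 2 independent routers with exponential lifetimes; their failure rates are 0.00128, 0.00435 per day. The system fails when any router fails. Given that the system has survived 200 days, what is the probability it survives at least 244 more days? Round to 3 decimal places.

0.253

Time to first failure ~ Exp(Σλ) with Σλ = 0.00563.
By memorylessness, P(T > 200+244 | T > 200) = P(T > 244) = e^(−0.00563·244) ≈ 0.253.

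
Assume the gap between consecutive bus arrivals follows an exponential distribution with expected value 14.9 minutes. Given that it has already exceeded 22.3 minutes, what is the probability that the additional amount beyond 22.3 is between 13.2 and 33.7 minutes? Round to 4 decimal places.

0.3082

The rate is λ = 1/14.9 = 0.0671141 per minute.
Memoryless: the residual past 22.3 is again Exp(λ).
P(13.2 < residual < 33.7) = e^(−λ·13.2) − e^(−λ·33.7) = 0.41234 − 0.10417 ≈ 0.3082.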